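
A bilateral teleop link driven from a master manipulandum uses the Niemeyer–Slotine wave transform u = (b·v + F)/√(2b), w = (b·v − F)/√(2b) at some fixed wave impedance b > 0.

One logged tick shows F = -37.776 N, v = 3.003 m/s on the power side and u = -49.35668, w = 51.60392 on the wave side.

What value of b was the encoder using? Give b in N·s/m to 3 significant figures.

b = 0.28 N·s/m

u + w = 2.2472;  u + w = √(2b)·v, so √(2b) = 2.2472/3.003 = 0.7483.
b = (√(2b))²/2 = 0.5600/2 = 0.2800.
(Check via u − w = 2F/√(2b): u − w = -100.9606, 2F/√(2b) = -100.9606.)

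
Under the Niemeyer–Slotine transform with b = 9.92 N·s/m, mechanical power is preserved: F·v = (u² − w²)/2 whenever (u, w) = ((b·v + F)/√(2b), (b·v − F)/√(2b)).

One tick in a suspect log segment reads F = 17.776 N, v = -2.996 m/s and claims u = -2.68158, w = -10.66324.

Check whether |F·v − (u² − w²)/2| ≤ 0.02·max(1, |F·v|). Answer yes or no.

yes

F·v = 17.776×(-2.996) = -53.2569 W.
(u² − w²)/2 = (7.1909 − 113.7047)/2 = -53.2569 W.
|Δ| = 0.0000;  2% of max(1, |F·v|) = 1.0651.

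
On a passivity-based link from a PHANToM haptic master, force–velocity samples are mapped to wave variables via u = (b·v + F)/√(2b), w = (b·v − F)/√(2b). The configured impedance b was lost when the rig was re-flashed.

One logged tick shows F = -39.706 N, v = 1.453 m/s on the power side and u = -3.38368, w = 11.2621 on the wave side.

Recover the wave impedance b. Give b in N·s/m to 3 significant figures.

b = 14.7 N·s/m

u + w = 7.8784;  u + w = √(2b)·v, so √(2b) = 7.8784/1.453 = 5.4222.
b = (√(2b))²/2 = 29.4000/2 = 14.7000.
(Check via u − w = 2F/√(2b): u − w = -14.6458, 2F/√(2b) = -14.6458.)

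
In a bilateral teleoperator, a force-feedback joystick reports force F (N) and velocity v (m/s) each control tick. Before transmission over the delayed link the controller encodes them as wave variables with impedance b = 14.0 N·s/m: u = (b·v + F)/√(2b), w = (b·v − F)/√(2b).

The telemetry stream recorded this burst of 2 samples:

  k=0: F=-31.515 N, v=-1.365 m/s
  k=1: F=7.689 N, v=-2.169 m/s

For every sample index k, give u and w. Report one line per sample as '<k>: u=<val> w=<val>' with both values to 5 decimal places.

0: u=-9.56723 w=2.34432
1: u=-4.28555 w=-7.19172

k=0: b·v=14.0×(-1.365)=-19.11000; √(2b)=5.29150; u=(-19.11000+(-31.515))/5.29150=-9.56723, w=(-19.11000−(-31.515))/5.29150=2.34432
k=1: b·v=14.0×(-2.169)=-30.36600; √(2b)=5.29150; u=(-30.36600+7.689)/5.29150=-4.28555, w=(-30.36600−7.689)/5.29150=-7.19172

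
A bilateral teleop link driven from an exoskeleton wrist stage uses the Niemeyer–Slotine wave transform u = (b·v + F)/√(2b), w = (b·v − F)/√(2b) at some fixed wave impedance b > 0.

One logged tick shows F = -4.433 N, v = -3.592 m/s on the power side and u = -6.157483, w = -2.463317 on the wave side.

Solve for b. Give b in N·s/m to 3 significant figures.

b = 2.88 N·s/m

u + w = -8.620800;  u + w = √(2b)·v, so √(2b) = -8.620800/(-3.592) = 2.400000.
b = (√(2b))²/2 = 5.760000/2 = 2.880000.
(Check via u − w = 2F/√(2b): u − w = -3.694166, 2F/√(2b) = -3.694167.)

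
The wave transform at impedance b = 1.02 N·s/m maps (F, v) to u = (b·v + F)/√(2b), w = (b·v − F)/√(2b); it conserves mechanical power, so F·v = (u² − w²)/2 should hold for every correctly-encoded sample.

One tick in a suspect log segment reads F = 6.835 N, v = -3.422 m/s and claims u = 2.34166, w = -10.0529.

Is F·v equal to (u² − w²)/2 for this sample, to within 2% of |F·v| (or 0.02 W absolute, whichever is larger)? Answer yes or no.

F·v = 6.835×(-3.422) = -23.3894 W.
(u² − w²)/2 = (5.4834 − 101.0608)/2 = -47.7887 W.
|Δ| = 24.3993;  2% of max(1, |F·v|) = 0.4678.

no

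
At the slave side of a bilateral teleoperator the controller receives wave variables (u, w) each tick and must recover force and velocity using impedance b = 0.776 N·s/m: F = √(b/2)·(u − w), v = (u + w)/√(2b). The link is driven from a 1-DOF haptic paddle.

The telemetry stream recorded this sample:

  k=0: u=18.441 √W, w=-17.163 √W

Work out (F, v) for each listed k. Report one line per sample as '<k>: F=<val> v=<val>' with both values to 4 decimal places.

k=0: u−w=35.6040, u+w=1.2780; √(b/2)=0.6229, √(2b)=1.2458; F=0.6229×35.604=22.1776, v=1.2780/1.2458=1.0259

0: F=22.1776 v=1.0259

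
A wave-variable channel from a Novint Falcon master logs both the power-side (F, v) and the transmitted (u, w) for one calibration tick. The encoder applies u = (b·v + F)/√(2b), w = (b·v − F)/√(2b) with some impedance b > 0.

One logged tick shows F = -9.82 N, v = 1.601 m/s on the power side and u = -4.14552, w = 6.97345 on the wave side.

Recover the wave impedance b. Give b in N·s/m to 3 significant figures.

u + w = 2.82793;  u + w = √(2b)·v, so √(2b) = 2.82793/1.601 = 1.76635.
b = (√(2b))²/2 = 3.12000/2 = 1.56000.
(Check via u − w = 2F/√(2b): u − w = -11.11897, 2F/√(2b) = -11.11896.)

b = 1.56 N·s/m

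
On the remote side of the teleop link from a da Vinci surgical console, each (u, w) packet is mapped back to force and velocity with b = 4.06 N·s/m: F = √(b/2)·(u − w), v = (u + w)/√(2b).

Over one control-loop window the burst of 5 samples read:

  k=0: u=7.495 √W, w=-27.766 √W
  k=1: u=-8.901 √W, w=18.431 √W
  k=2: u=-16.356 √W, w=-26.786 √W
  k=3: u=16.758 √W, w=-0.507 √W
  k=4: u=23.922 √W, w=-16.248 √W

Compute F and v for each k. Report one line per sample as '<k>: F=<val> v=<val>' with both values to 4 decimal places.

k=0: u−w=35.2610, u+w=-20.2710; √(b/2)=1.4248, √(2b)=2.8496; F=1.4248×35.261=50.2392, v=-20.2710/2.8496=-7.1137
k=1: u−w=-27.3320, u+w=9.5300; √(b/2)=1.4248, √(2b)=2.8496; F=1.4248×(-27.332)=-38.9421, v=9.5300/2.8496=3.3444
k=2: u−w=10.4300, u+w=-43.1420; √(b/2)=1.4248, √(2b)=2.8496; F=1.4248×10.43=14.8605, v=-43.1420/2.8496=-15.1399
k=3: u−w=17.2650, u+w=16.2510; √(b/2)=1.4248, √(2b)=2.8496; F=1.4248×17.265=24.5988, v=16.2510/2.8496=5.7030
k=4: u−w=40.1700, u+w=7.6740; √(b/2)=1.4248, √(2b)=2.8496; F=1.4248×40.17=57.2334, v=7.6740/2.8496=2.6930

0: F=50.2392 v=-7.1137
1: F=-38.9421 v=3.3444
2: F=14.8605 v=-15.1399
3: F=24.5988 v=5.7030
4: F=57.2334 v=2.6930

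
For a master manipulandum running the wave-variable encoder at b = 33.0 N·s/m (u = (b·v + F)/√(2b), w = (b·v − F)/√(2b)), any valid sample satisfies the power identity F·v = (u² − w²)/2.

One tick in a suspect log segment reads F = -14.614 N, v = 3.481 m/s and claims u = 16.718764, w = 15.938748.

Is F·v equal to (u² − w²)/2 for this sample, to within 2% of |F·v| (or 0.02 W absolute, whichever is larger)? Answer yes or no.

no

F·v = (-14.614)×3.481 = -50.871334 W.
(u² − w²)/2 = (279.517070 − 254.043688)/2 = 12.736691 W.
|Δ| = 63.608025;  2% of max(1, |F·v|) = 1.017427.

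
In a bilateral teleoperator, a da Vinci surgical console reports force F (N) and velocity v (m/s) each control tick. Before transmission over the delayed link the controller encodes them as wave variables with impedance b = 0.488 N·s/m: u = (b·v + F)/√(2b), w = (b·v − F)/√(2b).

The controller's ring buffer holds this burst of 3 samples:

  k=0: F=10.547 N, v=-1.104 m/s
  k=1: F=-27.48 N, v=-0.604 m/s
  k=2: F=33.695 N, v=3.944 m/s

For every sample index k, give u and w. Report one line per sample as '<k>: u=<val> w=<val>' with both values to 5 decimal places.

0: u=10.13055 w=-11.22122
1: u=-28.11417 w=27.51746
2: u=36.05496 w=-32.15857

k=0: b·v=0.488×(-1.104)=-0.53875; √(2b)=0.98793; u=(-0.53875+10.547)/0.98793=10.13055, w=(-0.53875−10.547)/0.98793=-11.22122
k=1: b·v=0.488×(-0.604)=-0.29475; √(2b)=0.98793; u=(-0.29475+(-27.48))/0.98793=-28.11417, w=(-0.29475−(-27.48))/0.98793=27.51746
k=2: b·v=0.488×3.944=1.92467; √(2b)=0.98793; u=(1.92467+33.695)/0.98793=36.05496, w=(1.92467−33.695)/0.98793=-32.15857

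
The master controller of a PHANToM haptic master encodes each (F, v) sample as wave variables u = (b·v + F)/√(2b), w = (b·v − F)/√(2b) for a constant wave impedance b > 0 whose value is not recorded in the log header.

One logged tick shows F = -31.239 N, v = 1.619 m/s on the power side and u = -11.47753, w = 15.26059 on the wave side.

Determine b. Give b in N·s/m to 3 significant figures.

b = 2.73 N·s/m

u + w = 3.78306;  u + w = √(2b)·v, so √(2b) = 3.78306/1.619 = 2.33666.
b = (√(2b))²/2 = 5.46000/2 = 2.73000.
(Check via u − w = 2F/√(2b): u − w = -26.73812, 2F/√(2b) = -26.73811.)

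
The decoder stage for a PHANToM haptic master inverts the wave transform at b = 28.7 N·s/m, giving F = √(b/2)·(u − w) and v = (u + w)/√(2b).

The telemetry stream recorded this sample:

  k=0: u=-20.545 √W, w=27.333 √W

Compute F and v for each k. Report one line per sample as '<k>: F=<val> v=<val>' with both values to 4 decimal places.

k=0: u−w=-47.8780, u+w=6.7880; √(b/2)=3.7881, √(2b)=7.5763; F=3.7881×(-47.878)=-181.3685, v=6.7880/7.5763=0.8960

0: F=-181.3685 v=0.8960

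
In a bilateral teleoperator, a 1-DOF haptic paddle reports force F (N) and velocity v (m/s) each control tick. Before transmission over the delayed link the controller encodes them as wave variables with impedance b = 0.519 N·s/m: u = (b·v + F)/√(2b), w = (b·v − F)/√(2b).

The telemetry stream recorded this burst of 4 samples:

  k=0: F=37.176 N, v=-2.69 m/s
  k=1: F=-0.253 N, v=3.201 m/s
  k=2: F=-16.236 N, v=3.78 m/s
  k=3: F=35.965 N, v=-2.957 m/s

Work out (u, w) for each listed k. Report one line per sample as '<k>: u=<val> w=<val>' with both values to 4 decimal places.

k=0: b·v=0.519×(-2.69)=-1.3961; √(2b)=1.0188; u=(-1.3961+37.176)/1.0188=35.1189, w=(-1.3961−37.176)/1.0188=-37.8595
k=1: b·v=0.519×3.201=1.6613; √(2b)=1.0188; u=(1.6613+(-0.253))/1.0188=1.3823, w=(1.6613−(-0.253))/1.0188=1.8790
k=2: b·v=0.519×3.78=1.9618; √(2b)=1.0188; u=(1.9618+(-16.236))/1.0188=-14.0105, w=(1.9618−(-16.236))/1.0188=17.8616
k=3: b·v=0.519×(-2.957)=-1.5347; √(2b)=1.0188; u=(-1.5347+35.965)/1.0188=33.7942, w=(-1.5347−35.965)/1.0188=-36.8069

0: u=35.1189 w=-37.8595
1: u=1.3823 w=1.8790
2: u=-14.0105 w=17.8616
3: u=33.7942 w=-36.8069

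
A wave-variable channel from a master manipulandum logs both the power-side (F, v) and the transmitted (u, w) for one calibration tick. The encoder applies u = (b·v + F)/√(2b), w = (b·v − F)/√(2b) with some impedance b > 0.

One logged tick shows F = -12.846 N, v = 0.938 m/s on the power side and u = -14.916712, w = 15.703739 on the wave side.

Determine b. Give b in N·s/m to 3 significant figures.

u + w = 0.787027;  u + w = √(2b)·v, so √(2b) = 0.787027/0.938 = 0.839048.
b = (√(2b))²/2 = 0.704002/2 = 0.352001.
(Check via u − w = 2F/√(2b): u − w = -30.620451, 2F/√(2b) = -30.620418.)

b = 0.352 N·s/m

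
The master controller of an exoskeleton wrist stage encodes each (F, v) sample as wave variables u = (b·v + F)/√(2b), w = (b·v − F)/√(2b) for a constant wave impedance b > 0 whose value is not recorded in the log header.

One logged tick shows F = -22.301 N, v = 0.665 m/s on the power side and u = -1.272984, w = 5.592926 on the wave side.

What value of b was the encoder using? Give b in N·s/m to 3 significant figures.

b = 21.1 N·s/m

u + w = 4.319942;  u + w = √(2b)·v, so √(2b) = 4.319942/0.665 = 6.496153.
b = (√(2b))²/2 = 42.200009/2 = 21.100004.
(Check via u − w = 2F/√(2b): u − w = -6.865910, 2F/√(2b) = -6.865909.)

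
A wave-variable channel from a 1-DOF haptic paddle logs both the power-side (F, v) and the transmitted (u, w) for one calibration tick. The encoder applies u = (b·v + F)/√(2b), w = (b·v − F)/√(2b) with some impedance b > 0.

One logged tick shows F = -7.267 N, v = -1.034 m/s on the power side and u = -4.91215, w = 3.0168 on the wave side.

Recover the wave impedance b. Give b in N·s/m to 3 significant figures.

u + w = -1.8953;  u + w = √(2b)·v, so √(2b) = -1.8953/(-1.034) = 1.8330.
b = (√(2b))²/2 = 3.3600/2 = 1.6800.
(Check via u − w = 2F/√(2b): u − w = -7.9289, 2F/√(2b) = -7.9290.)

b = 1.68 N·s/m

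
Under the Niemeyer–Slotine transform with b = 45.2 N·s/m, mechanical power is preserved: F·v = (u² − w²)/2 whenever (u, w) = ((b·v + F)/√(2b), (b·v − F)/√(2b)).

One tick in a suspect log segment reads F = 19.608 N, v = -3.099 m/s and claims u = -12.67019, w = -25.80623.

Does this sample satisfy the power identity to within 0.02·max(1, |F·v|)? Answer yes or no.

no

F·v = 19.608×(-3.099) = -60.7652 W.
(u² − w²)/2 = (160.5337 − 665.9615)/2 = -252.7139 W.
|Δ| = 191.9487;  2% of max(1, |F·v|) = 1.2153.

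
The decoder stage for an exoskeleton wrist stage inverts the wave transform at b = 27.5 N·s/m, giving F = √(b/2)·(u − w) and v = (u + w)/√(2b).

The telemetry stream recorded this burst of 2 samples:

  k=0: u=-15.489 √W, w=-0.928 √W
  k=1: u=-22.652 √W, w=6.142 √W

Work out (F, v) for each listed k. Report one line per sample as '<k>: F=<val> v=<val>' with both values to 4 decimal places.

k=0: u−w=-14.5610, u+w=-16.4170; √(b/2)=3.7081, √(2b)=7.4162; F=3.7081×(-14.561)=-53.9936, v=-16.4170/7.4162=-2.2137
k=1: u−w=-28.7940, u+w=-16.5100; √(b/2)=3.7081, √(2b)=7.4162; F=3.7081×(-28.794)=-106.7710, v=-16.5100/7.4162=-2.2262

0: F=-53.9936 v=-2.2137
1: F=-106.7710 v=-2.2262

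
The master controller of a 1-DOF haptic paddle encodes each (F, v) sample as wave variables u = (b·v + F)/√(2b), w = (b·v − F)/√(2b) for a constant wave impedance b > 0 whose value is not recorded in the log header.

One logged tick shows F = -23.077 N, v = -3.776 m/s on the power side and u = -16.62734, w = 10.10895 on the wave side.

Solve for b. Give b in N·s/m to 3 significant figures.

b = 1.49 N·s/m

u + w = -6.51839;  u + w = √(2b)·v, so √(2b) = -6.51839/(-3.776) = 1.72627.
b = (√(2b))²/2 = 2.98000/2 = 1.49000.
(Check via u − w = 2F/√(2b): u − w = -26.73629, 2F/√(2b) = -26.73628.)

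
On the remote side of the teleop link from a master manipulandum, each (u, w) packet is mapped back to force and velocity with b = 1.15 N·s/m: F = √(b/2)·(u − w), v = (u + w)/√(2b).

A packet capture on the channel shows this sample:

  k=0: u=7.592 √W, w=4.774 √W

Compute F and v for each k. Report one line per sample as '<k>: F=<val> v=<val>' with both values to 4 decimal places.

k=0: u−w=2.8180, u+w=12.3660; √(b/2)=0.7583, √(2b)=1.5166; F=0.7583×2.818=2.1369, v=12.3660/1.5166=8.1539

0: F=2.1369 v=8.1539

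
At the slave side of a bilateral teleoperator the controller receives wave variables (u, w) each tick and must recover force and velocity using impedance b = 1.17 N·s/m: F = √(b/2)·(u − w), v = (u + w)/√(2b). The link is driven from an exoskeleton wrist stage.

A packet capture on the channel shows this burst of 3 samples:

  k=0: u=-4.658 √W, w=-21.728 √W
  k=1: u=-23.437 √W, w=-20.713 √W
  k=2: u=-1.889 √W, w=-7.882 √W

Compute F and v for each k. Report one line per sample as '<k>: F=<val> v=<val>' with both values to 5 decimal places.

k=0: u−w=17.07000, u+w=-26.38600; √(b/2)=0.76485, √(2b)=1.52971; F=0.76485×17.07=13.05604, v=-26.38600/1.52971=-17.24907
k=1: u−w=-2.72400, u+w=-44.15000; √(b/2)=0.76485, √(2b)=1.52971; F=0.76485×(-2.724)=-2.08346, v=-44.15000/1.52971=-28.86176
k=2: u−w=5.99300, u+w=-9.77100; √(b/2)=0.76485, √(2b)=1.52971; F=0.76485×5.993=4.58376, v=-9.77100/1.52971=-6.38750

0: F=13.05604 v=-17.24907
1: F=-2.08346 v=-28.86176
2: F=4.58376 v=-6.38750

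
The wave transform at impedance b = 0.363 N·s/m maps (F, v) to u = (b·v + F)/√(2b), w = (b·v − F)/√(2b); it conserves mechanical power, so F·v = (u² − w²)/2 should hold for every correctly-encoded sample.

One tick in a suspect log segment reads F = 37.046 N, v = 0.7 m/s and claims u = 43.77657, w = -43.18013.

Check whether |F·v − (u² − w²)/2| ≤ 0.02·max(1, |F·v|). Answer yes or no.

yes

F·v = 37.046×0.7 = 25.9322 W.
(u² − w²)/2 = (1916.3881 − 1864.5236)/2 = 25.9322 W.
|Δ| = 0.0000;  2% of max(1, |F·v|) = 0.5186.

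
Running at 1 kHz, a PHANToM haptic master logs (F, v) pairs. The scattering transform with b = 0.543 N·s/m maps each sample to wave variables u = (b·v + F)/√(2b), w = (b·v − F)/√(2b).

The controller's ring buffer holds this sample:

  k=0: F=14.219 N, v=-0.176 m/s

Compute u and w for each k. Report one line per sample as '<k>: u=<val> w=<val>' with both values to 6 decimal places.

0: u=13.552685 w=-13.736097

k=0: b·v=0.543×(-0.176)=-0.095568; √(2b)=1.042113; u=(-0.095568+14.219)/1.042113=13.552685, w=(-0.095568−14.219)/1.042113=-13.736097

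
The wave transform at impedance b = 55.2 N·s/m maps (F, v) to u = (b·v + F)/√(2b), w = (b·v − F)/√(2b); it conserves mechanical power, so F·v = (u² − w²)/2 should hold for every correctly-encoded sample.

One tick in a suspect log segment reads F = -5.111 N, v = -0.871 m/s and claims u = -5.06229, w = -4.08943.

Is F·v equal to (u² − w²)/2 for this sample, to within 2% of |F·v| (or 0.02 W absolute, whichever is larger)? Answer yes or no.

F·v = (-5.111)×(-0.871) = 4.4517 W.
(u² − w²)/2 = (25.6268 − 16.7234)/2 = 4.4517 W.
|Δ| = 0.0000;  2% of max(1, |F·v|) = 0.0890.

yes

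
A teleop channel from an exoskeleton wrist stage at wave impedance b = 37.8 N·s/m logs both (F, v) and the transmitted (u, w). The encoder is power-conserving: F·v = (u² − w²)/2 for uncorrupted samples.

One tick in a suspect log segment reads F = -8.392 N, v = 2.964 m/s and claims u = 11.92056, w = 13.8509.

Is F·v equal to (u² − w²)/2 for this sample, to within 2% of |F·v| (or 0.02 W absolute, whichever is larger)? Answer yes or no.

F·v = (-8.392)×2.964 = -24.87389 W.
(u² − w²)/2 = (142.09975 − 191.84743)/2 = -24.87384 W.
|Δ| = 0.00005;  2% of max(1, |F·v|) = 0.49748.

yes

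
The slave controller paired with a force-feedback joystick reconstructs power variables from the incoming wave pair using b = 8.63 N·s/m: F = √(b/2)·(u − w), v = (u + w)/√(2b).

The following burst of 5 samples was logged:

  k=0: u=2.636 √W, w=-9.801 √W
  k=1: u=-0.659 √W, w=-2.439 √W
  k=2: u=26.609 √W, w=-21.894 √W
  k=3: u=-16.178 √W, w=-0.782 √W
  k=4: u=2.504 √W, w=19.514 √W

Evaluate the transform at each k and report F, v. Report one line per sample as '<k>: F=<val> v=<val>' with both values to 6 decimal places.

0: F=25.834855 v=-1.724629
1: F=3.697519 v=-0.745695
2: F=100.753235 v=1.134910
3: F=-31.981461 v=-4.082305
4: F=-35.334155 v=5.299775

k=0: u−w=12.437000, u+w=-7.165000; √(b/2)=2.077258, √(2b)=4.154516; F=2.077258×12.437=25.834855, v=-7.165000/4.154516=-1.724629
k=1: u−w=1.780000, u+w=-3.098000; √(b/2)=2.077258, √(2b)=4.154516; F=2.077258×1.78=3.697519, v=-3.098000/4.154516=-0.745695
k=2: u−w=48.503000, u+w=4.715000; √(b/2)=2.077258, √(2b)=4.154516; F=2.077258×48.503=100.753235, v=4.715000/4.154516=1.134910
k=3: u−w=-15.396000, u+w=-16.960000; √(b/2)=2.077258, √(2b)=4.154516; F=2.077258×(-15.396)=-31.981461, v=-16.960000/4.154516=-4.082305
k=4: u−w=-17.010000, u+w=22.018000; √(b/2)=2.077258, √(2b)=4.154516; F=2.077258×(-17.01)=-35.334155, v=22.018000/4.154516=5.299775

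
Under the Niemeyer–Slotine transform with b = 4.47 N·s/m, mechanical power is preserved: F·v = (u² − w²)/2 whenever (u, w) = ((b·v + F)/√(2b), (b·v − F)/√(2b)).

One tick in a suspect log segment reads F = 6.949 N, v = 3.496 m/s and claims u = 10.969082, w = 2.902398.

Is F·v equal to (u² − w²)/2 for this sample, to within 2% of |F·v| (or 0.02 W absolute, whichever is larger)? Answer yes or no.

no

F·v = 6.949×3.496 = 24.293704 W.
(u² − w²)/2 = (120.320760 − 8.423914)/2 = 55.948423 W.
|Δ| = 31.654719;  2% of max(1, |F·v|) = 0.485874.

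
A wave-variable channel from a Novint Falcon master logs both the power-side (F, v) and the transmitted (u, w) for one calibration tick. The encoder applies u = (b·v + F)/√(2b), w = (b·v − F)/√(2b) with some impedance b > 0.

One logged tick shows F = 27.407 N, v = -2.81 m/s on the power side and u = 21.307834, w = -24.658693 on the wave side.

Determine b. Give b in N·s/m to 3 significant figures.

b = 0.711 N·s/m

u + w = -3.350859;  u + w = √(2b)·v, so √(2b) = -3.350859/(-2.81) = 1.192477.
b = (√(2b))²/2 = 1.422000/2 = 0.711000.
(Check via u − w = 2F/√(2b): u − w = 45.966527, 2F/√(2b) = 45.966524.)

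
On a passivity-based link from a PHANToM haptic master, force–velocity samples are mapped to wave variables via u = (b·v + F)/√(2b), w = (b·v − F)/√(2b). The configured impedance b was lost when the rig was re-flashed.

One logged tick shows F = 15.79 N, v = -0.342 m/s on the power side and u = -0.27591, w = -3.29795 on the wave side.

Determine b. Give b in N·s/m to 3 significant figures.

b = 54.6 N·s/m

u + w = -3.57386;  u + w = √(2b)·v, so √(2b) = -3.57386/(-0.342) = 10.44988.
b = (√(2b))²/2 = 109.20006/2 = 54.60003.
(Check via u − w = 2F/√(2b): u − w = 3.02204, 2F/√(2b) = 3.02204.)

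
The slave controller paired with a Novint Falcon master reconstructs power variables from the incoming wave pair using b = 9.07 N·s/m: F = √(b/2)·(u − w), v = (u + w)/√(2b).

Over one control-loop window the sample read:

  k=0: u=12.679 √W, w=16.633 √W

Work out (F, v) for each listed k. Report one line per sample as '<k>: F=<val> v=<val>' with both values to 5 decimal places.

0: F=-8.42026 v=6.88219

k=0: u−w=-3.95400, u+w=29.31200; √(b/2)=2.12955, √(2b)=4.25911; F=2.12955×(-3.954)=-8.42026, v=29.31200/4.25911=6.88219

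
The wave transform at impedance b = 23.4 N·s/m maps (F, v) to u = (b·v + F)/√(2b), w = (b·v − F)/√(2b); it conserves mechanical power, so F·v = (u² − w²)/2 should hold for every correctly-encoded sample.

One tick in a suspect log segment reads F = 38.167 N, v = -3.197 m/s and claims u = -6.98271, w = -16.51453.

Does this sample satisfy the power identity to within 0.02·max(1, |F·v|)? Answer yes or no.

no

F·v = 38.167×(-3.197) = -122.01990 W.
(u² − w²)/2 = (48.75824 − 272.72970)/2 = -111.98573 W.
|Δ| = 10.03417;  2% of max(1, |F·v|) = 2.44040.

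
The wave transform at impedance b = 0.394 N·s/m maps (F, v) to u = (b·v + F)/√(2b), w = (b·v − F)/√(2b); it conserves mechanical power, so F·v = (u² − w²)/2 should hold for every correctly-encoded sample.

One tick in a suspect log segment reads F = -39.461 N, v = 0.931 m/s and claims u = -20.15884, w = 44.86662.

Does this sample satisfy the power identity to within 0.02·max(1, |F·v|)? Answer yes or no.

F·v = (-39.461)×0.931 = -36.73819 W.
(u² − w²)/2 = (406.37883 − 2013.01359)/2 = -803.31738 W.
|Δ| = 766.57919;  2% of max(1, |F·v|) = 0.73476.

no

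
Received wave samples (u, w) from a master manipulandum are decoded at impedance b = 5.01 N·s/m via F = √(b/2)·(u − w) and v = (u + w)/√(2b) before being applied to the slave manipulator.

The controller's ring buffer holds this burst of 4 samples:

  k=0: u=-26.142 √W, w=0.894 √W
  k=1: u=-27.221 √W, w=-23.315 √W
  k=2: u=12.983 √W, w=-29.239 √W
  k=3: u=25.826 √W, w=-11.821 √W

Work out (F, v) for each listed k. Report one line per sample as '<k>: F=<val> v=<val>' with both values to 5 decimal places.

k=0: u−w=-27.03600, u+w=-25.24800; √(b/2)=1.58272, √(2b)=3.16544; F=1.58272×(-27.036)=-42.79040, v=-25.24800/3.16544=-7.97615
k=1: u−w=-3.90600, u+w=-50.53600; √(b/2)=1.58272, √(2b)=3.16544; F=1.58272×(-3.906)=-6.18210, v=-50.53600/3.16544=-15.96493
k=2: u−w=42.22200, u+w=-16.25600; √(b/2)=1.58272, √(2b)=3.16544; F=1.58272×42.222=66.82557, v=-16.25600/3.16544=-5.13547
k=3: u−w=37.64700, u+w=14.00500; √(b/2)=1.58272, √(2b)=3.16544; F=1.58272×37.647=59.58463, v=14.00500/3.16544=4.42435

0: F=-42.79040 v=-7.97615
1: F=-6.18210 v=-15.96493
2: F=66.82557 v=-5.13547
3: F=59.58463 v=4.42435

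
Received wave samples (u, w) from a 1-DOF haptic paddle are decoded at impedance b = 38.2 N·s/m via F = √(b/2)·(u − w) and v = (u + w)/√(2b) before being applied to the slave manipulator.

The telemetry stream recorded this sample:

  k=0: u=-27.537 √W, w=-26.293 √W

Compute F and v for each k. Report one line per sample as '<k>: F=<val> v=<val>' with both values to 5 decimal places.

0: F=-5.43672 v=-6.15854

k=0: u−w=-1.24400, u+w=-53.83000; √(b/2)=4.37035, √(2b)=8.74071; F=4.37035×(-1.244)=-5.43672, v=-53.83000/8.74071=-6.15854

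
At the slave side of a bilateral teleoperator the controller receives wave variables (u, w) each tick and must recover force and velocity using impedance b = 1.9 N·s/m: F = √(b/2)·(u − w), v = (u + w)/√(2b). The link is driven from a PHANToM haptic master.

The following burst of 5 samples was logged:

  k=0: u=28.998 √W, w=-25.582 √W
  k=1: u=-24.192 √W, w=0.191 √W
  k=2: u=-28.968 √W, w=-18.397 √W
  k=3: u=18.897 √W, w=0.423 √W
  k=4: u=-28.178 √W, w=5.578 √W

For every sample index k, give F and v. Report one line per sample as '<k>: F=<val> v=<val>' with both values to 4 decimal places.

k=0: u−w=54.5800, u+w=3.4160; √(b/2)=0.9747, √(2b)=1.9494; F=0.9747×54.58=53.1980, v=3.4160/1.9494=1.7524
k=1: u−w=-24.3830, u+w=-24.0010; √(b/2)=0.9747, √(2b)=1.9494; F=0.9747×(-24.383)=-23.7656, v=-24.0010/1.9494=-12.3123
k=2: u−w=-10.5710, u+w=-47.3650; √(b/2)=0.9747, √(2b)=1.9494; F=0.9747×(-10.571)=-10.3033, v=-47.3650/1.9494=-24.2977
k=3: u−w=18.4740, u+w=19.3200; √(b/2)=0.9747, √(2b)=1.9494; F=0.9747×18.474=18.0062, v=19.3200/1.9494=9.9110
k=4: u−w=-33.7560, u+w=-22.6000; √(b/2)=0.9747, √(2b)=1.9494; F=0.9747×(-33.756)=-32.9013, v=-22.6000/1.9494=-11.5936

0: F=53.1980 v=1.7524
1: F=-23.7656 v=-12.3123
2: F=-10.3033 v=-24.2977
3: F=18.0062 v=9.9110
4: F=-32.9013 v=-11.5936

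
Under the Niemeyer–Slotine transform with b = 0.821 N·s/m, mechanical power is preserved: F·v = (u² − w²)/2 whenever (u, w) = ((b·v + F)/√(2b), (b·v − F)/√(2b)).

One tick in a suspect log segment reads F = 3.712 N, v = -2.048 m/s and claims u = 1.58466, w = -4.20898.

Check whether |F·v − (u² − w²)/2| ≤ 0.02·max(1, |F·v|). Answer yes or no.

yes

F·v = 3.712×(-2.048) = -7.60218 W.
(u² − w²)/2 = (2.51115 − 17.71551)/2 = -7.60218 W.
|Δ| = 0.00001;  2% of max(1, |F·v|) = 0.15204.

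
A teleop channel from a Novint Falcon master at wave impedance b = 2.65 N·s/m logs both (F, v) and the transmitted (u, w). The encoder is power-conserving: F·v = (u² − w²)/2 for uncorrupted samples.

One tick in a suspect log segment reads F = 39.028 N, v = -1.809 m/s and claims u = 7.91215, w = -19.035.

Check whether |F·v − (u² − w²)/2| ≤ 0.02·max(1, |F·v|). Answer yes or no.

F·v = 39.028×(-1.809) = -70.60165 W.
(u² − w²)/2 = (62.60212 − 362.33123)/2 = -149.86455 W.
|Δ| = 79.26290;  2% of max(1, |F·v|) = 1.41203.

no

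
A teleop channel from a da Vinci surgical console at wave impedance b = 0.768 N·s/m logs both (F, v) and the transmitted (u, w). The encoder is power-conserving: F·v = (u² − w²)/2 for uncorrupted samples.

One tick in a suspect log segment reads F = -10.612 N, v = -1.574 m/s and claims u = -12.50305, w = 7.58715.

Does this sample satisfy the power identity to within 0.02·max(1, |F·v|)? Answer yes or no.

no

F·v = (-10.612)×(-1.574) = 16.70329 W.
(u² − w²)/2 = (156.32626 − 57.56485)/2 = 49.38071 W.
|Δ| = 32.67742;  2% of max(1, |F·v|) = 0.33407.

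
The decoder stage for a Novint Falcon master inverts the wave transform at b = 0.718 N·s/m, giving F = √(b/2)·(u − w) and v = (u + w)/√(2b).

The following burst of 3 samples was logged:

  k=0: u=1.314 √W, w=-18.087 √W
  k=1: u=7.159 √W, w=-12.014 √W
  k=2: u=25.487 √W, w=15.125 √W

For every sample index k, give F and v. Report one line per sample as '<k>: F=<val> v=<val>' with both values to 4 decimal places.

0: F=11.6244 v=-13.9970
1: F=11.4878 v=-4.0515
2: F=6.2086 v=33.8904

k=0: u−w=19.4010, u+w=-16.7730; √(b/2)=0.5992, √(2b)=1.1983; F=0.5992×19.401=11.6244, v=-16.7730/1.1983=-13.9970
k=1: u−w=19.1730, u+w=-4.8550; √(b/2)=0.5992, √(2b)=1.1983; F=0.5992×19.173=11.4878, v=-4.8550/1.1983=-4.0515
k=2: u−w=10.3620, u+w=40.6120; √(b/2)=0.5992, √(2b)=1.1983; F=0.5992×10.362=6.2086, v=40.6120/1.1983=33.8904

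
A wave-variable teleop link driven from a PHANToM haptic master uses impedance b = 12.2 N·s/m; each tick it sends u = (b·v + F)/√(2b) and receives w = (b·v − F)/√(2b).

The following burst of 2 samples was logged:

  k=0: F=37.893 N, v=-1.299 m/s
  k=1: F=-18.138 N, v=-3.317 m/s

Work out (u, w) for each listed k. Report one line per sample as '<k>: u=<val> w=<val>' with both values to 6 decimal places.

0: u=4.462920 w=-10.879507
1: u=-11.864316 w=-4.520455

k=0: b·v=12.2×(-1.299)=-15.847800; √(2b)=4.939636; u=(-15.847800+37.893)/4.939636=4.462920, w=(-15.847800−37.893)/4.939636=-10.879507
k=1: b·v=12.2×(-3.317)=-40.467400; √(2b)=4.939636; u=(-40.467400+(-18.138))/4.939636=-11.864316, w=(-40.467400−(-18.138))/4.939636=-4.520455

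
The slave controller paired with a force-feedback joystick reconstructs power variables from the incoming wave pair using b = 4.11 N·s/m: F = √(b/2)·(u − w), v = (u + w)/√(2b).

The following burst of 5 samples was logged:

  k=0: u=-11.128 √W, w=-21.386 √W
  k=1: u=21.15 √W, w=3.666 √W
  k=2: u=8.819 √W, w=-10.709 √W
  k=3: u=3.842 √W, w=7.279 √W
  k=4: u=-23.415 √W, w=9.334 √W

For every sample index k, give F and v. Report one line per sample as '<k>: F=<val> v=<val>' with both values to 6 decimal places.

0: F=14.705121 v=-11.340560
1: F=25.063788 v=8.655574
2: F=27.993918 v=-0.659213
3: F=-4.927033 v=3.878894
4: F=-46.946580 v=-4.911313

k=0: u−w=10.258000, u+w=-32.514000; √(b/2)=1.433527, √(2b)=2.867054; F=1.433527×10.258=14.705121, v=-32.514000/2.867054=-11.340560
k=1: u−w=17.484000, u+w=24.816000; √(b/2)=1.433527, √(2b)=2.867054; F=1.433527×17.484=25.063788, v=24.816000/2.867054=8.655574
k=2: u−w=19.528000, u+w=-1.890000; √(b/2)=1.433527, √(2b)=2.867054; F=1.433527×19.528=27.993918, v=-1.890000/2.867054=-0.659213
k=3: u−w=-3.437000, u+w=11.121000; √(b/2)=1.433527, √(2b)=2.867054; F=1.433527×(-3.437)=-4.927033, v=11.121000/2.867054=3.878894
k=4: u−w=-32.749000, u+w=-14.081000; √(b/2)=1.433527, √(2b)=2.867054; F=1.433527×(-32.749)=-46.946580, v=-14.081000/2.867054=-4.911313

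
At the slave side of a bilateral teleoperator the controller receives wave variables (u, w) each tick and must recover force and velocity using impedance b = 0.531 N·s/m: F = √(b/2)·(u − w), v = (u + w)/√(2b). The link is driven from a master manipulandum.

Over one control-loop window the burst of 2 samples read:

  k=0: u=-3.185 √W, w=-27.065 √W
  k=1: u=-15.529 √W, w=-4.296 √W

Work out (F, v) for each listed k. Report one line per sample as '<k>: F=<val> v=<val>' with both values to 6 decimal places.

0: F=12.304574 v=-29.353718
1: F=-5.787993 v=-19.237602

k=0: u−w=23.880000, u+w=-30.250000; √(b/2)=0.515267, √(2b)=1.030534; F=0.515267×23.88=12.304574, v=-30.250000/1.030534=-29.353718
k=1: u−w=-11.233000, u+w=-19.825000; √(b/2)=0.515267, √(2b)=1.030534; F=0.515267×(-11.233)=-5.787993, v=-19.825000/1.030534=-19.237602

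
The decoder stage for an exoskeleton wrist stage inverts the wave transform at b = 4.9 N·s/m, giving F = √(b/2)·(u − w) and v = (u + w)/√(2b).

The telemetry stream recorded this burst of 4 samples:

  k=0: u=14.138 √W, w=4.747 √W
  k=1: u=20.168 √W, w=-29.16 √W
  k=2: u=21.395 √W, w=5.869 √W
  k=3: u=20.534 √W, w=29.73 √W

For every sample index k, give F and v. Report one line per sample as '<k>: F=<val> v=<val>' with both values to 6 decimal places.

0: F=14.699240 v=6.032592
1: F=77.210533 v=-2.872389
2: F=24.302034 v=8.709165
3: F=-14.394017 v=16.056246

k=0: u−w=9.391000, u+w=18.885000; √(b/2)=1.565248, √(2b)=3.130495; F=1.565248×9.391=14.699240, v=18.885000/3.130495=6.032592
k=1: u−w=49.328000, u+w=-8.992000; √(b/2)=1.565248, √(2b)=3.130495; F=1.565248×49.328=77.210533, v=-8.992000/3.130495=-2.872389
k=2: u−w=15.526000, u+w=27.264000; √(b/2)=1.565248, √(2b)=3.130495; F=1.565248×15.526=24.302034, v=27.264000/3.130495=8.709165
k=3: u−w=-9.196000, u+w=50.264000; √(b/2)=1.565248, √(2b)=3.130495; F=1.565248×(-9.196)=-14.394017, v=50.264000/3.130495=16.056246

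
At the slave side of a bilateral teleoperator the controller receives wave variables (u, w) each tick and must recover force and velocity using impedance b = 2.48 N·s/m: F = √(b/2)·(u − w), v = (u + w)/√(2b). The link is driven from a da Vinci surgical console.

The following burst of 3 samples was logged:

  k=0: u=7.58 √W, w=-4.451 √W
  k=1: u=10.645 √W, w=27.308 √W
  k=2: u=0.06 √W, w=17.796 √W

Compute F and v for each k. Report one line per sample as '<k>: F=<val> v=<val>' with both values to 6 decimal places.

k=0: u−w=12.031000, u+w=3.129000; √(b/2)=1.113553, √(2b)=2.227106; F=1.113553×12.031=13.397155, v=3.129000/2.227106=1.404962
k=1: u−w=-16.663000, u+w=37.953000; √(b/2)=1.113553, √(2b)=2.227106; F=1.113553×(-16.663)=-18.555132, v=37.953000/2.227106=17.041400
k=2: u−w=-17.736000, u+w=17.856000; √(b/2)=1.113553, √(2b)=2.227106; F=1.113553×(-17.736)=-19.749974, v=17.856000/2.227106=8.017581

0: F=13.397155 v=1.404962
1: F=-18.555132 v=17.041400
2: F=-19.749974 v=8.017581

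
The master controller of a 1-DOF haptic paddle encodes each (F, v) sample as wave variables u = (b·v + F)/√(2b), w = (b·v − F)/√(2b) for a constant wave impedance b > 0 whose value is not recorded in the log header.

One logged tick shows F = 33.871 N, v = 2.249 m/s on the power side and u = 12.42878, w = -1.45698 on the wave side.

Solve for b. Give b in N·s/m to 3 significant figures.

u + w = 10.97180;  u + w = √(2b)·v, so √(2b) = 10.97180/2.249 = 4.87852.
b = (√(2b))²/2 = 23.79999/2 = 11.90000.
(Check via u − w = 2F/√(2b): u − w = 13.88576, 2F/√(2b) = 13.88576.)

b = 11.9 N·s/m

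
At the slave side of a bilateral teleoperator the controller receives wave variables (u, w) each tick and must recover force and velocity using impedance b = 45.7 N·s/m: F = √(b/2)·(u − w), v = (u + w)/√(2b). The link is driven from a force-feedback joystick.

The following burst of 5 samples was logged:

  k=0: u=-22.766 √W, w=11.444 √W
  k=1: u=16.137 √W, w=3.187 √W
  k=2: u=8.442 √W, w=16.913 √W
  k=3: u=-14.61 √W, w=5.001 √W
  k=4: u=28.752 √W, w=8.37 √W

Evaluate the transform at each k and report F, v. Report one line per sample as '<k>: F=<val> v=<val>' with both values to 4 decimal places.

k=0: u−w=-34.2100, u+w=-11.3220; √(b/2)=4.7802, √(2b)=9.5603; F=4.7802×(-34.21)=-163.5295, v=-11.3220/9.5603=-1.1843
k=1: u−w=12.9500, u+w=19.3240; √(b/2)=4.7802, √(2b)=9.5603; F=4.7802×12.95=61.9032, v=19.3240/9.5603=2.0213
k=2: u−w=-8.4710, u+w=25.3550; √(b/2)=4.7802, √(2b)=9.5603; F=4.7802×(-8.471)=-40.4928, v=25.3550/9.5603=2.6521
k=3: u−w=-19.6110, u+w=-9.6090; √(b/2)=4.7802, √(2b)=9.5603; F=4.7802×(-19.611)=-93.7439, v=-9.6090/9.5603=-1.0051
k=4: u−w=20.3820, u+w=37.1220; √(b/2)=4.7802, √(2b)=9.5603; F=4.7802×20.382=97.4294, v=37.1220/9.5603=3.8829

0: F=-163.5295 v=-1.1843
1: F=61.9032 v=2.0213
2: F=-40.4928 v=2.6521
3: F=-93.7439 v=-1.0051
4: F=97.4294 v=3.8829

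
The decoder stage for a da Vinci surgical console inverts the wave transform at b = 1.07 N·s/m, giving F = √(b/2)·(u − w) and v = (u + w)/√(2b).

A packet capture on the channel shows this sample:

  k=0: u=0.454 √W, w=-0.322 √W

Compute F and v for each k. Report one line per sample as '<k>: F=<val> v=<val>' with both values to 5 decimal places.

k=0: u−w=0.77600, u+w=0.13200; √(b/2)=0.73144, √(2b)=1.46287; F=0.73144×0.776=0.56760, v=0.13200/1.46287=0.09023

0: F=0.56760 v=0.09023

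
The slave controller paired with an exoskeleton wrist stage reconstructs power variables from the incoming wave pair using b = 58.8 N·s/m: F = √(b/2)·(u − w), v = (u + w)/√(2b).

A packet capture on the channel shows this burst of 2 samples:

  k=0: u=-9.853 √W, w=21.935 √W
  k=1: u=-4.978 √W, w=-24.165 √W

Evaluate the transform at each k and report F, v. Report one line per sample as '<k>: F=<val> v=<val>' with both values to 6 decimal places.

0: F=-172.360152 v=1.114128
1: F=104.035304 v=-2.687389

k=0: u−w=-31.788000, u+w=12.082000; √(b/2)=5.422177, √(2b)=10.844353; F=5.422177×(-31.788)=-172.360152, v=12.082000/10.844353=1.114128
k=1: u−w=19.187000, u+w=-29.143000; √(b/2)=5.422177, √(2b)=10.844353; F=5.422177×19.187=104.035304, v=-29.143000/10.844353=-2.687389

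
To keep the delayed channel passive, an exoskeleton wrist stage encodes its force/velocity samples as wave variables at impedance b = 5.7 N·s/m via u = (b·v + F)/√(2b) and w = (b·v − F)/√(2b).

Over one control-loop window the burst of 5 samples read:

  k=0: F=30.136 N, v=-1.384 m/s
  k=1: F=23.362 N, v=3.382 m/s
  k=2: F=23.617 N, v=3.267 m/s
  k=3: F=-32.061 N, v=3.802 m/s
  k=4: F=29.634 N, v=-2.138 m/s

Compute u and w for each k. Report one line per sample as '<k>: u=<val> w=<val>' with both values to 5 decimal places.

0: u=6.58905 w=-11.26197
1: u=12.62870 w=-1.20975
2: u=12.51008 w=-1.47942
3: u=-3.07713 w=15.91416
4: u=5.16747 w=-12.38619

k=0: b·v=5.7×(-1.384)=-7.88880; √(2b)=3.37639; u=(-7.88880+30.136)/3.37639=6.58905, w=(-7.88880−30.136)/3.37639=-11.26197
k=1: b·v=5.7×3.382=19.27740; √(2b)=3.37639; u=(19.27740+23.362)/3.37639=12.62870, w=(19.27740−23.362)/3.37639=-1.20975
k=2: b·v=5.7×3.267=18.62190; √(2b)=3.37639; u=(18.62190+23.617)/3.37639=12.51008, w=(18.62190−23.617)/3.37639=-1.47942
k=3: b·v=5.7×3.802=21.67140; √(2b)=3.37639; u=(21.67140+(-32.061))/3.37639=-3.07713, w=(21.67140−(-32.061))/3.37639=15.91416
k=4: b·v=5.7×(-2.138)=-12.18660; √(2b)=3.37639; u=(-12.18660+29.634)/3.37639=5.16747, w=(-12.18660−29.634)/3.37639=-12.38619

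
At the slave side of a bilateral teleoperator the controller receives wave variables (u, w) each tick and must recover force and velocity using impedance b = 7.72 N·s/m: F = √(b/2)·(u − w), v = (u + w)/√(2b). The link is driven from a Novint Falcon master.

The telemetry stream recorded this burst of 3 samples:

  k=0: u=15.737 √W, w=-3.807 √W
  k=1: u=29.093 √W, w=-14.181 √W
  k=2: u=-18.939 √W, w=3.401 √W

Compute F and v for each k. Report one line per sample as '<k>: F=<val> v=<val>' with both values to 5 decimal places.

0: F=38.39787 v=3.03611
1: F=85.01992 v=3.79500
2: F=-43.89114 v=-3.95432

k=0: u−w=19.54400, u+w=11.93000; √(b/2)=1.96469, √(2b)=3.92938; F=1.96469×19.544=38.39787, v=11.93000/3.92938=3.03611
k=1: u−w=43.27400, u+w=14.91200; √(b/2)=1.96469, √(2b)=3.92938; F=1.96469×43.274=85.01992, v=14.91200/3.92938=3.79500
k=2: u−w=-22.34000, u+w=-15.53800; √(b/2)=1.96469, √(2b)=3.92938; F=1.96469×(-22.34)=-43.89114, v=-15.53800/3.92938=-3.95432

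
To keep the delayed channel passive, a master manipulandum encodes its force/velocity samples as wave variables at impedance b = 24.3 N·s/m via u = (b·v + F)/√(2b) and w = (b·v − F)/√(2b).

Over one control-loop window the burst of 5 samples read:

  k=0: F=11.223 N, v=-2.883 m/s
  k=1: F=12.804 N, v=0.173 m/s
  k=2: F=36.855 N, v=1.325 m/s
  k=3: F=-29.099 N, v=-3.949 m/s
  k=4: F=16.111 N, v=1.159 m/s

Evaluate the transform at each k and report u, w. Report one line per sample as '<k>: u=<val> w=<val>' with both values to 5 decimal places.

0: u=-8.43936 w=-11.65910
1: u=2.43968 w=-1.23363
2: u=9.90515 w=-0.66809
3: u=-17.93904 w=-9.59090
4: u=6.35093 w=1.72889

k=0: b·v=24.3×(-2.883)=-70.05690; √(2b)=6.97137; u=(-70.05690+11.223)/6.97137=-8.43936, w=(-70.05690−11.223)/6.97137=-11.65910
k=1: b·v=24.3×0.173=4.20390; √(2b)=6.97137; u=(4.20390+12.804)/6.97137=2.43968, w=(4.20390−12.804)/6.97137=-1.23363
k=2: b·v=24.3×1.325=32.19750; √(2b)=6.97137; u=(32.19750+36.855)/6.97137=9.90515, w=(32.19750−36.855)/6.97137=-0.66809
k=3: b·v=24.3×(-3.949)=-95.96070; √(2b)=6.97137; u=(-95.96070+(-29.099))/6.97137=-17.93904, w=(-95.96070−(-29.099))/6.97137=-9.59090
k=4: b·v=24.3×1.159=28.16370; √(2b)=6.97137; u=(28.16370+16.111)/6.97137=6.35093, w=(28.16370−16.111)/6.97137=1.72889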